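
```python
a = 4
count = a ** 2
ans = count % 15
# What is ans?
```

Trace (tracking ans):
a = 4  # -> a = 4
count = a ** 2  # -> count = 16
ans = count % 15  # -> ans = 1

Answer: 1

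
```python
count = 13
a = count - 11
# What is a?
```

Trace (tracking a):
count = 13  # -> count = 13
a = count - 11  # -> a = 2

Answer: 2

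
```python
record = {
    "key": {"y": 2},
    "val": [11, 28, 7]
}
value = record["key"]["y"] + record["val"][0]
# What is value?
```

Answer: 13

Derivation:
Trace (tracking value):
record = {'key': {'y': 2}, 'val': [11, 28, 7]}  # -> record = {'key': {'y': 2}, 'val': [11, 28, 7]}
value = record['key']['y'] + record['val'][0]  # -> value = 13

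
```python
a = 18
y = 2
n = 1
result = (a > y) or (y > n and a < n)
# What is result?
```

Trace (tracking result):
a = 18  # -> a = 18
y = 2  # -> y = 2
n = 1  # -> n = 1
result = a > y or (y > n and a < n)  # -> result = True

Answer: True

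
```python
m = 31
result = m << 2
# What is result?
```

Answer: 124

Derivation:
Trace (tracking result):
m = 31  # -> m = 31
result = m << 2  # -> result = 124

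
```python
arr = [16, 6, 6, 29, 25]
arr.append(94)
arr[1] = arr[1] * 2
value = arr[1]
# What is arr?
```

Answer: [16, 12, 6, 29, 25, 94]

Derivation:
Trace (tracking arr):
arr = [16, 6, 6, 29, 25]  # -> arr = [16, 6, 6, 29, 25]
arr.append(94)  # -> arr = [16, 6, 6, 29, 25, 94]
arr[1] = arr[1] * 2  # -> arr = [16, 12, 6, 29, 25, 94]
value = arr[1]  # -> value = 12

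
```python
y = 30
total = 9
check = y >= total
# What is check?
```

Answer: True

Derivation:
Trace (tracking check):
y = 30  # -> y = 30
total = 9  # -> total = 9
check = y >= total  # -> check = True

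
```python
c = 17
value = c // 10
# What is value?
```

Answer: 1

Derivation:
Trace (tracking value):
c = 17  # -> c = 17
value = c // 10  # -> value = 1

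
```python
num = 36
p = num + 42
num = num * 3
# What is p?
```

Trace (tracking p):
num = 36  # -> num = 36
p = num + 42  # -> p = 78
num = num * 3  # -> num = 108

Answer: 78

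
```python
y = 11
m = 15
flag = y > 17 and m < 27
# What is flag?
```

Trace (tracking flag):
y = 11  # -> y = 11
m = 15  # -> m = 15
flag = y > 17 and m < 27  # -> flag = False

Answer: False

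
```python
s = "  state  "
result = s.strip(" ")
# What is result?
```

Trace (tracking result):
s = '  state  '  # -> s = '  state  '
result = s.strip(' ')  # -> result = 'state'

Answer: 'state'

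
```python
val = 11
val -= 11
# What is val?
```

Trace (tracking val):
val = 11  # -> val = 11
val -= 11  # -> val = 0

Answer: 0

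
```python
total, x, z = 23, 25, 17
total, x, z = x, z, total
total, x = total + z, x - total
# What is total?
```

Trace (tracking total):
total, x, z = (23, 25, 17)  # -> total = 23, x = 25, z = 17
total, x, z = (x, z, total)  # -> total = 25, x = 17, z = 23
total, x = (total + z, x - total)  # -> total = 48, x = -8

Answer: 48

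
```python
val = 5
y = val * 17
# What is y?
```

Answer: 85

Derivation:
Trace (tracking y):
val = 5  # -> val = 5
y = val * 17  # -> y = 85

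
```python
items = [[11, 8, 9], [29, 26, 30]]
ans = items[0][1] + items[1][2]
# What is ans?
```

Answer: 38

Derivation:
Trace (tracking ans):
items = [[11, 8, 9], [29, 26, 30]]  # -> items = [[11, 8, 9], [29, 26, 30]]
ans = items[0][1] + items[1][2]  # -> ans = 38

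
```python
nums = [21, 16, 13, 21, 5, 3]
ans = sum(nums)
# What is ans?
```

Answer: 79

Derivation:
Trace (tracking ans):
nums = [21, 16, 13, 21, 5, 3]  # -> nums = [21, 16, 13, 21, 5, 3]
ans = sum(nums)  # -> ans = 79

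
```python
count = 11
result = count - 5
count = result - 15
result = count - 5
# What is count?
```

Trace (tracking count):
count = 11  # -> count = 11
result = count - 5  # -> result = 6
count = result - 15  # -> count = -9
result = count - 5  # -> result = -14

Answer: -9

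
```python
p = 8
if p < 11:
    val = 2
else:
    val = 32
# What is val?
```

Answer: 2

Derivation:
Trace (tracking val):
p = 8  # -> p = 8
if p < 11:  # condition is True
    val = 2  # -> val = 2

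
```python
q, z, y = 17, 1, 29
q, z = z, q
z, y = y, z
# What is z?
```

Answer: 29

Derivation:
Trace (tracking z):
q, z, y = (17, 1, 29)  # -> q = 17, z = 1, y = 29
q, z = (z, q)  # -> q = 1, z = 17
z, y = (y, z)  # -> z = 29, y = 17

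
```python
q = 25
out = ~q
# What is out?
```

Trace (tracking out):
q = 25  # -> q = 25
out = ~q  # -> out = -26

Answer: -26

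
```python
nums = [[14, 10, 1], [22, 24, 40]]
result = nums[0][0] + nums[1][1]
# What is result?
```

Answer: 38

Derivation:
Trace (tracking result):
nums = [[14, 10, 1], [22, 24, 40]]  # -> nums = [[14, 10, 1], [22, 24, 40]]
result = nums[0][0] + nums[1][1]  # -> result = 38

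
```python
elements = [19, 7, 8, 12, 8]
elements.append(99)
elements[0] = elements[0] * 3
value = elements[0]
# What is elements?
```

Trace (tracking elements):
elements = [19, 7, 8, 12, 8]  # -> elements = [19, 7, 8, 12, 8]
elements.append(99)  # -> elements = [19, 7, 8, 12, 8, 99]
elements[0] = elements[0] * 3  # -> elements = [57, 7, 8, 12, 8, 99]
value = elements[0]  # -> value = 57

Answer: [57, 7, 8, 12, 8, 99]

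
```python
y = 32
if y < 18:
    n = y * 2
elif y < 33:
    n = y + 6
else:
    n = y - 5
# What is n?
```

Trace (tracking n):
y = 32  # -> y = 32
if y < 18:  # condition is False
elif y < 33:  # condition is True
    n = y + 6  # -> n = 38

Answer: 38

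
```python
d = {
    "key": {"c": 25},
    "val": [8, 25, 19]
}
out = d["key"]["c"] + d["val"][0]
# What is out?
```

Trace (tracking out):
d = {'key': {'c': 25}, 'val': [8, 25, 19]}  # -> d = {'key': {'c': 25}, 'val': [8, 25, 19]}
out = d['key']['c'] + d['val'][0]  # -> out = 33

Answer: 33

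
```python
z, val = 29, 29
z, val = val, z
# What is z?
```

Answer: 29

Derivation:
Trace (tracking z):
z, val = (29, 29)  # -> z = 29, val = 29
z, val = (val, z)  # -> z = 29, val = 29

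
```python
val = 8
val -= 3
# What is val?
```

Answer: 5

Derivation:
Trace (tracking val):
val = 8  # -> val = 8
val -= 3  # -> val = 5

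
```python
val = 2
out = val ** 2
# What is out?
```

Trace (tracking out):
val = 2  # -> val = 2
out = val ** 2  # -> out = 4

Answer: 4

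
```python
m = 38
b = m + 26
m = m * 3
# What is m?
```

Answer: 114

Derivation:
Trace (tracking m):
m = 38  # -> m = 38
b = m + 26  # -> b = 64
m = m * 3  # -> m = 114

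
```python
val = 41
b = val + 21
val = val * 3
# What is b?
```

Trace (tracking b):
val = 41  # -> val = 41
b = val + 21  # -> b = 62
val = val * 3  # -> val = 123

Answer: 62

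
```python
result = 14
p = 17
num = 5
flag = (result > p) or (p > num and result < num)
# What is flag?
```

Answer: False

Derivation:
Trace (tracking flag):
result = 14  # -> result = 14
p = 17  # -> p = 17
num = 5  # -> num = 5
flag = result > p or (p > num and result < num)  # -> flag = False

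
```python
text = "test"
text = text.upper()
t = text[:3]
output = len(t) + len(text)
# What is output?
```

Trace (tracking output):
text = 'test'  # -> text = 'test'
text = text.upper()  # -> text = 'TEST'
t = text[:3]  # -> t = 'TES'
output = len(t) + len(text)  # -> output = 7

Answer: 7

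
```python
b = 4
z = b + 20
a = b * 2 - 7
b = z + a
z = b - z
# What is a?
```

Answer: 1

Derivation:
Trace (tracking a):
b = 4  # -> b = 4
z = b + 20  # -> z = 24
a = b * 2 - 7  # -> a = 1
b = z + a  # -> b = 25
z = b - z  # -> z = 1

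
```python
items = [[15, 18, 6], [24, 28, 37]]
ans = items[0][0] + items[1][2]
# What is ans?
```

Answer: 52

Derivation:
Trace (tracking ans):
items = [[15, 18, 6], [24, 28, 37]]  # -> items = [[15, 18, 6], [24, 28, 37]]
ans = items[0][0] + items[1][2]  # -> ans = 52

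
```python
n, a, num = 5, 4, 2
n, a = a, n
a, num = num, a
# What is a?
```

Answer: 2

Derivation:
Trace (tracking a):
n, a, num = (5, 4, 2)  # -> n = 5, a = 4, num = 2
n, a = (a, n)  # -> n = 4, a = 5
a, num = (num, a)  # -> a = 2, num = 5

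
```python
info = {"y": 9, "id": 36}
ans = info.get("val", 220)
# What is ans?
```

Trace (tracking ans):
info = {'y': 9, 'id': 36}  # -> info = {'y': 9, 'id': 36}
ans = info.get('val', 220)  # -> ans = 220

Answer: 220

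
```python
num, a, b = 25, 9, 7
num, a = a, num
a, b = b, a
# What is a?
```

Answer: 7

Derivation:
Trace (tracking a):
num, a, b = (25, 9, 7)  # -> num = 25, a = 9, b = 7
num, a = (a, num)  # -> num = 9, a = 25
a, b = (b, a)  # -> a = 7, b = 25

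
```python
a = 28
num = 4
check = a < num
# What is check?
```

Trace (tracking check):
a = 28  # -> a = 28
num = 4  # -> num = 4
check = a < num  # -> check = False

Answer: False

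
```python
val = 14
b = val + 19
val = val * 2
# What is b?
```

Answer: 33

Derivation:
Trace (tracking b):
val = 14  # -> val = 14
b = val + 19  # -> b = 33
val = val * 2  # -> val = 28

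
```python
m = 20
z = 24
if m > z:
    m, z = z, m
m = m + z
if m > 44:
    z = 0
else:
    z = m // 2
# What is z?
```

Answer: 22

Derivation:
Trace (tracking z):
m = 20  # -> m = 20
z = 24  # -> z = 24
if m > z:  # condition is False
m = m + z  # -> m = 44
if m > 44:  # condition is False
else:
    z = m // 2  # -> z = 22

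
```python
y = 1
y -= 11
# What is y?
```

Trace (tracking y):
y = 1  # -> y = 1
y -= 11  # -> y = -10

Answer: -10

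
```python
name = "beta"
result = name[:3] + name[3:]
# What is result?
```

Trace (tracking result):
name = 'beta'  # -> name = 'beta'
result = name[:3] + name[3:]  # -> result = 'beta'

Answer: 'beta'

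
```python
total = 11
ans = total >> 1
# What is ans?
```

Trace (tracking ans):
total = 11  # -> total = 11
ans = total >> 1  # -> ans = 5

Answer: 5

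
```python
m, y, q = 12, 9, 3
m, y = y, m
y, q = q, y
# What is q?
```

Trace (tracking q):
m, y, q = (12, 9, 3)  # -> m = 12, y = 9, q = 3
m, y = (y, m)  # -> m = 9, y = 12
y, q = (q, y)  # -> y = 3, q = 12

Answer: 12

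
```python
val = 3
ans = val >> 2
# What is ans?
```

Trace (tracking ans):
val = 3  # -> val = 3
ans = val >> 2  # -> ans = 0

Answer: 0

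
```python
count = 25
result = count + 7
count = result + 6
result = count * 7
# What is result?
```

Answer: 266

Derivation:
Trace (tracking result):
count = 25  # -> count = 25
result = count + 7  # -> result = 32
count = result + 6  # -> count = 38
result = count * 7  # -> result = 266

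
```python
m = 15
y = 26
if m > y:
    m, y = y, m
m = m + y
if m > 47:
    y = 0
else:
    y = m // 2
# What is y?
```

Answer: 20

Derivation:
Trace (tracking y):
m = 15  # -> m = 15
y = 26  # -> y = 26
if m > y:  # condition is False
m = m + y  # -> m = 41
if m > 47:  # condition is False
else:
    y = m // 2  # -> y = 20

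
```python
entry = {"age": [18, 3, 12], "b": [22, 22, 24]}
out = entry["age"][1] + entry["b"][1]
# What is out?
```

Answer: 25

Derivation:
Trace (tracking out):
entry = {'age': [18, 3, 12], 'b': [22, 22, 24]}  # -> entry = {'age': [18, 3, 12], 'b': [22, 22, 24]}
out = entry['age'][1] + entry['b'][1]  # -> out = 25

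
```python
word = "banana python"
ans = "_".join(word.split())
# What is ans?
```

Trace (tracking ans):
word = 'banana python'  # -> word = 'banana python'
ans = '_'.join(word.split())  # -> ans = 'banana_python'

Answer: 'banana_python'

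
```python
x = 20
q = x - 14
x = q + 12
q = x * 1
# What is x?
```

Answer: 18

Derivation:
Trace (tracking x):
x = 20  # -> x = 20
q = x - 14  # -> q = 6
x = q + 12  # -> x = 18
q = x * 1  # -> q = 18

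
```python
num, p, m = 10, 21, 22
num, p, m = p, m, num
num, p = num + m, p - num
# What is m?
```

Trace (tracking m):
num, p, m = (10, 21, 22)  # -> num = 10, p = 21, m = 22
num, p, m = (p, m, num)  # -> num = 21, p = 22, m = 10
num, p = (num + m, p - num)  # -> num = 31, p = 1

Answer: 10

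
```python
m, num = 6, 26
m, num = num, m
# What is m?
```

Answer: 26

Derivation:
Trace (tracking m):
m, num = (6, 26)  # -> m = 6, num = 26
m, num = (num, m)  # -> m = 26, num = 6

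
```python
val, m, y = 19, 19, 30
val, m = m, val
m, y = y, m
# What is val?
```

Trace (tracking val):
val, m, y = (19, 19, 30)  # -> val = 19, m = 19, y = 30
val, m = (m, val)  # -> val = 19, m = 19
m, y = (y, m)  # -> m = 30, y = 19

Answer: 19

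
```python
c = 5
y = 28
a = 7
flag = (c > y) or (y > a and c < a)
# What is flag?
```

Answer: True

Derivation:
Trace (tracking flag):
c = 5  # -> c = 5
y = 28  # -> y = 28
a = 7  # -> a = 7
flag = c > y or (y > a and c < a)  # -> flag = True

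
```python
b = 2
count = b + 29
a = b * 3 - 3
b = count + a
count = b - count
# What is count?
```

Answer: 3

Derivation:
Trace (tracking count):
b = 2  # -> b = 2
count = b + 29  # -> count = 31
a = b * 3 - 3  # -> a = 3
b = count + a  # -> b = 34
count = b - count  # -> count = 3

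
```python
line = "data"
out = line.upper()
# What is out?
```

Trace (tracking out):
line = 'data'  # -> line = 'data'
out = line.upper()  # -> out = 'DATA'

Answer: 'DATA'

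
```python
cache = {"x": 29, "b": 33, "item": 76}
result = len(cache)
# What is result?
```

Answer: 3

Derivation:
Trace (tracking result):
cache = {'x': 29, 'b': 33, 'item': 76}  # -> cache = {'x': 29, 'b': 33, 'item': 76}
result = len(cache)  # -> result = 3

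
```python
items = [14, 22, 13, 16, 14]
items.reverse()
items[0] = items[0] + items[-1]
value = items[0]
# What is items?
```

Answer: [28, 16, 13, 22, 14]

Derivation:
Trace (tracking items):
items = [14, 22, 13, 16, 14]  # -> items = [14, 22, 13, 16, 14]
items.reverse()  # -> items = [14, 16, 13, 22, 14]
items[0] = items[0] + items[-1]  # -> items = [28, 16, 13, 22, 14]
value = items[0]  # -> value = 28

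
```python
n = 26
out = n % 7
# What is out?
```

Answer: 5

Derivation:
Trace (tracking out):
n = 26  # -> n = 26
out = n % 7  # -> out = 5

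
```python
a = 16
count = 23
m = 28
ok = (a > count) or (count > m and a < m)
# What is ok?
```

Answer: False

Derivation:
Trace (tracking ok):
a = 16  # -> a = 16
count = 23  # -> count = 23
m = 28  # -> m = 28
ok = a > count or (count > m and a < m)  # -> ok = False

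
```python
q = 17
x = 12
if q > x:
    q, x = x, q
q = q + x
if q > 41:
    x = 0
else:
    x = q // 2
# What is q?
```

Answer: 29

Derivation:
Trace (tracking q):
q = 17  # -> q = 17
x = 12  # -> x = 12
if q > x:  # condition is True
    q, x = (x, q)  # -> q = 12, x = 17
q = q + x  # -> q = 29
if q > 41:  # condition is False
else:
    x = q // 2  # -> x = 14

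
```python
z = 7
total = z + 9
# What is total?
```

Answer: 16

Derivation:
Trace (tracking total):
z = 7  # -> z = 7
total = z + 9  # -> total = 16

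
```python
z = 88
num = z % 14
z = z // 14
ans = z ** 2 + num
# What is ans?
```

Answer: 40

Derivation:
Trace (tracking ans):
z = 88  # -> z = 88
num = z % 14  # -> num = 4
z = z // 14  # -> z = 6
ans = z ** 2 + num  # -> ans = 40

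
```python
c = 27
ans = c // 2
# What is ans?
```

Trace (tracking ans):
c = 27  # -> c = 27
ans = c // 2  # -> ans = 13

Answer: 13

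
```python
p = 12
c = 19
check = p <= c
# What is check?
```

Trace (tracking check):
p = 12  # -> p = 12
c = 19  # -> c = 19
check = p <= c  # -> check = True

Answer: True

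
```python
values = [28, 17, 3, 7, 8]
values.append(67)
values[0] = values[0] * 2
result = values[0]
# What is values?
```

Trace (tracking values):
values = [28, 17, 3, 7, 8]  # -> values = [28, 17, 3, 7, 8]
values.append(67)  # -> values = [28, 17, 3, 7, 8, 67]
values[0] = values[0] * 2  # -> values = [56, 17, 3, 7, 8, 67]
result = values[0]  # -> result = 56

Answer: [56, 17, 3, 7, 8, 67]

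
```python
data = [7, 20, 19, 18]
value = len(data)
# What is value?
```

Trace (tracking value):
data = [7, 20, 19, 18]  # -> data = [7, 20, 19, 18]
value = len(data)  # -> value = 4

Answer: 4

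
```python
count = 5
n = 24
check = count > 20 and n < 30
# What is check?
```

Trace (tracking check):
count = 5  # -> count = 5
n = 24  # -> n = 24
check = count > 20 and n < 30  # -> check = False

Answer: False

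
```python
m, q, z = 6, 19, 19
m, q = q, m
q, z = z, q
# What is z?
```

Trace (tracking z):
m, q, z = (6, 19, 19)  # -> m = 6, q = 19, z = 19
m, q = (q, m)  # -> m = 19, q = 6
q, z = (z, q)  # -> q = 19, z = 6

Answer: 6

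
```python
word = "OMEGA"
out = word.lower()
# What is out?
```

Trace (tracking out):
word = 'OMEGA'  # -> word = 'OMEGA'
out = word.lower()  # -> out = 'omega'

Answer: 'omega'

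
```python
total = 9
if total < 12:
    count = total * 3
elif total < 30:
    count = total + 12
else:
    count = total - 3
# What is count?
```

Answer: 27

Derivation:
Trace (tracking count):
total = 9  # -> total = 9
if total < 12:  # condition is True
    count = total * 3  # -> count = 27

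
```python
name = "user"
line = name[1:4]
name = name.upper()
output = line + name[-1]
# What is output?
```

Answer: 'serR'

Derivation:
Trace (tracking output):
name = 'user'  # -> name = 'user'
line = name[1:4]  # -> line = 'ser'
name = name.upper()  # -> name = 'USER'
output = line + name[-1]  # -> output = 'serR'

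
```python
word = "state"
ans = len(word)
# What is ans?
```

Answer: 5

Derivation:
Trace (tracking ans):
word = 'state'  # -> word = 'state'
ans = len(word)  # -> ans = 5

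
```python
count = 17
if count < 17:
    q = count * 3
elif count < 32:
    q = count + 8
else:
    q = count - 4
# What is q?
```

Answer: 25

Derivation:
Trace (tracking q):
count = 17  # -> count = 17
if count < 17:  # condition is False
elif count < 32:  # condition is True
    q = count + 8  # -> q = 25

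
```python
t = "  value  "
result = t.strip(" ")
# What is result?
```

Trace (tracking result):
t = '  value  '  # -> t = '  value  '
result = t.strip(' ')  # -> result = 'value'

Answer: 'value'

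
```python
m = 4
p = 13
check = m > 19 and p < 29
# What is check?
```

Answer: False

Derivation:
Trace (tracking check):
m = 4  # -> m = 4
p = 13  # -> p = 13
check = m > 19 and p < 29  # -> check = False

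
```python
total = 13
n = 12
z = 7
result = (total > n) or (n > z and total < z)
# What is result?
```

Trace (tracking result):
total = 13  # -> total = 13
n = 12  # -> n = 12
z = 7  # -> z = 7
result = total > n or (n > z and total < z)  # -> result = True

Answer: True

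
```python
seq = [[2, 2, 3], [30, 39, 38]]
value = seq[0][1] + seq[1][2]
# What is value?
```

Trace (tracking value):
seq = [[2, 2, 3], [30, 39, 38]]  # -> seq = [[2, 2, 3], [30, 39, 38]]
value = seq[0][1] + seq[1][2]  # -> value = 40

Answer: 40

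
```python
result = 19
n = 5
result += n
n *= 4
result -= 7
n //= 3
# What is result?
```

Answer: 17

Derivation:
Trace (tracking result):
result = 19  # -> result = 19
n = 5  # -> n = 5
result += n  # -> result = 24
n *= 4  # -> n = 20
result -= 7  # -> result = 17
n //= 3  # -> n = 6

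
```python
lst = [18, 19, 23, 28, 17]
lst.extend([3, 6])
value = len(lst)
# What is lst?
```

Trace (tracking lst):
lst = [18, 19, 23, 28, 17]  # -> lst = [18, 19, 23, 28, 17]
lst.extend([3, 6])  # -> lst = [18, 19, 23, 28, 17, 3, 6]
value = len(lst)  # -> value = 7

Answer: [18, 19, 23, 28, 17, 3, 6]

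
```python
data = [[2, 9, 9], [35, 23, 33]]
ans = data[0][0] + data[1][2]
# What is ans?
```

Trace (tracking ans):
data = [[2, 9, 9], [35, 23, 33]]  # -> data = [[2, 9, 9], [35, 23, 33]]
ans = data[0][0] + data[1][2]  # -> ans = 35

Answer: 35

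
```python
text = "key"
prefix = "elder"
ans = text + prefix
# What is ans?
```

Trace (tracking ans):
text = 'key'  # -> text = 'key'
prefix = 'elder'  # -> prefix = 'elder'
ans = text + prefix  # -> ans = 'keyelder'

Answer: 'keyelder'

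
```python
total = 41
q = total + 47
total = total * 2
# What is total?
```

Answer: 82

Derivation:
Trace (tracking total):
total = 41  # -> total = 41
q = total + 47  # -> q = 88
total = total * 2  # -> total = 82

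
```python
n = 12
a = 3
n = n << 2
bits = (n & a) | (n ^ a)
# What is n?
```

Answer: 48

Derivation:
Trace (tracking n):
n = 12  # -> n = 12
a = 3  # -> a = 3
n = n << 2  # -> n = 48
bits = n & a | n ^ a  # -> bits = 51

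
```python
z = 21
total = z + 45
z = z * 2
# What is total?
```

Answer: 66

Derivation:
Trace (tracking total):
z = 21  # -> z = 21
total = z + 45  # -> total = 66
z = z * 2  # -> z = 42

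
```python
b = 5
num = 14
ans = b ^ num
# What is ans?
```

Answer: 11

Derivation:
Trace (tracking ans):
b = 5  # -> b = 5
num = 14  # -> num = 14
ans = b ^ num  # -> ans = 11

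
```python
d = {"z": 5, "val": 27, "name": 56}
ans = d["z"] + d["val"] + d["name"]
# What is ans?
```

Trace (tracking ans):
d = {'z': 5, 'val': 27, 'name': 56}  # -> d = {'z': 5, 'val': 27, 'name': 56}
ans = d['z'] + d['val'] + d['name']  # -> ans = 88

Answer: 88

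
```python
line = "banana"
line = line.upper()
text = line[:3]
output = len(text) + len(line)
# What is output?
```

Trace (tracking output):
line = 'banana'  # -> line = 'banana'
line = line.upper()  # -> line = 'BANANA'
text = line[:3]  # -> text = 'BAN'
output = len(text) + len(line)  # -> output = 9

Answer: 9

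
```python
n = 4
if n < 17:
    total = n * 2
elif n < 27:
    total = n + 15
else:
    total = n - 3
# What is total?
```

Answer: 8

Derivation:
Trace (tracking total):
n = 4  # -> n = 4
if n < 17:  # condition is True
    total = n * 2  # -> total = 8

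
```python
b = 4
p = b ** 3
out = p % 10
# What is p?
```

Trace (tracking p):
b = 4  # -> b = 4
p = b ** 3  # -> p = 64
out = p % 10  # -> out = 4

Answer: 64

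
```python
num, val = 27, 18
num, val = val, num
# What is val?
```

Trace (tracking val):
num, val = (27, 18)  # -> num = 27, val = 18
num, val = (val, num)  # -> num = 18, val = 27

Answer: 27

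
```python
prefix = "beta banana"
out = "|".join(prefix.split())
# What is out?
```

Answer: 'beta|banana'

Derivation:
Trace (tracking out):
prefix = 'beta banana'  # -> prefix = 'beta banana'
out = '|'.join(prefix.split())  # -> out = 'beta|banana'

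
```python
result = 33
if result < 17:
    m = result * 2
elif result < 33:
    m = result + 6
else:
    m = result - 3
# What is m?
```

Answer: 30

Derivation:
Trace (tracking m):
result = 33  # -> result = 33
if result < 17:  # condition is False
elif result < 33:  # condition is False
else:
    m = result - 3  # -> m = 30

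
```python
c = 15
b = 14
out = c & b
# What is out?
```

Answer: 14

Derivation:
Trace (tracking out):
c = 15  # -> c = 15
b = 14  # -> b = 14
out = c & b  # -> out = 14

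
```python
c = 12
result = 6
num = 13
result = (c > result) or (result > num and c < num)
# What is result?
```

Trace (tracking result):
c = 12  # -> c = 12
result = 6  # -> result = 6
num = 13  # -> num = 13
result = c > result or (result > num and c < num)  # -> result = True

Answer: True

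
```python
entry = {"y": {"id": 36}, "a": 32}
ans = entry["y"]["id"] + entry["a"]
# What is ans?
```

Trace (tracking ans):
entry = {'y': {'id': 36}, 'a': 32}  # -> entry = {'y': {'id': 36}, 'a': 32}
ans = entry['y']['id'] + entry['a']  # -> ans = 68

Answer: 68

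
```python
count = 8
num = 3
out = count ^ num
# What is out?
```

Trace (tracking out):
count = 8  # -> count = 8
num = 3  # -> num = 3
out = count ^ num  # -> out = 11

Answer: 11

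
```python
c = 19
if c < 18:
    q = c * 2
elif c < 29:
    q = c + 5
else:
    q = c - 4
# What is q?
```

Trace (tracking q):
c = 19  # -> c = 19
if c < 18:  # condition is False
elif c < 29:  # condition is True
    q = c + 5  # -> q = 24

Answer: 24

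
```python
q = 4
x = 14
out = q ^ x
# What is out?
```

Trace (tracking out):
q = 4  # -> q = 4
x = 14  # -> x = 14
out = q ^ x  # -> out = 10

Answer: 10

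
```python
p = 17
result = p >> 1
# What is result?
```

Answer: 8

Derivation:
Trace (tracking result):
p = 17  # -> p = 17
result = p >> 1  # -> result = 8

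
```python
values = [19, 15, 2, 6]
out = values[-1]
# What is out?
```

Trace (tracking out):
values = [19, 15, 2, 6]  # -> values = [19, 15, 2, 6]
out = values[-1]  # -> out = 6

Answer: 6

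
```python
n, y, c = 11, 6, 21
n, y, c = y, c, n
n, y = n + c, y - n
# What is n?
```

Answer: 17

Derivation:
Trace (tracking n):
n, y, c = (11, 6, 21)  # -> n = 11, y = 6, c = 21
n, y, c = (y, c, n)  # -> n = 6, y = 21, c = 11
n, y = (n + c, y - n)  # -> n = 17, y = 15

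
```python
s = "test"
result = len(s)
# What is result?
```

Answer: 4

Derivation:
Trace (tracking result):
s = 'test'  # -> s = 'test'
result = len(s)  # -> result = 4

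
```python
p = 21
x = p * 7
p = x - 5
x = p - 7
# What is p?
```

Trace (tracking p):
p = 21  # -> p = 21
x = p * 7  # -> x = 147
p = x - 5  # -> p = 142
x = p - 7  # -> x = 135

Answer: 142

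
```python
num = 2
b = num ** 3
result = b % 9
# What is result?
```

Answer: 8

Derivation:
Trace (tracking result):
num = 2  # -> num = 2
b = num ** 3  # -> b = 8
result = b % 9  # -> result = 8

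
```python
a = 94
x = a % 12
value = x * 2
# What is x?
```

Trace (tracking x):
a = 94  # -> a = 94
x = a % 12  # -> x = 10
value = x * 2  # -> value = 20

Answer: 10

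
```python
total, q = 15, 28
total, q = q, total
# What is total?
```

Trace (tracking total):
total, q = (15, 28)  # -> total = 15, q = 28
total, q = (q, total)  # -> total = 28, q = 15

Answer: 28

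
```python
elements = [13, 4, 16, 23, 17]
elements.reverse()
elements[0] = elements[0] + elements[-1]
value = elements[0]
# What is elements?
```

Trace (tracking elements):
elements = [13, 4, 16, 23, 17]  # -> elements = [13, 4, 16, 23, 17]
elements.reverse()  # -> elements = [17, 23, 16, 4, 13]
elements[0] = elements[0] + elements[-1]  # -> elements = [30, 23, 16, 4, 13]
value = elements[0]  # -> value = 30

Answer: [30, 23, 16, 4, 13]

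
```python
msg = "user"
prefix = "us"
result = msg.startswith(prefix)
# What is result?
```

Trace (tracking result):
msg = 'user'  # -> msg = 'user'
prefix = 'us'  # -> prefix = 'us'
result = msg.startswith(prefix)  # -> result = True

Answer: True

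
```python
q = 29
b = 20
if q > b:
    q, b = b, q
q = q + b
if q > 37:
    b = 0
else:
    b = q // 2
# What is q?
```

Answer: 49

Derivation:
Trace (tracking q):
q = 29  # -> q = 29
b = 20  # -> b = 20
if q > b:  # condition is True
    q, b = (b, q)  # -> q = 20, b = 29
q = q + b  # -> q = 49
if q > 37:  # condition is True
    b = 0  # -> b = 0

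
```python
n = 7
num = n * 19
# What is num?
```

Trace (tracking num):
n = 7  # -> n = 7
num = n * 19  # -> num = 133

Answer: 133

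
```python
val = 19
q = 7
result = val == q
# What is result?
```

Answer: False

Derivation:
Trace (tracking result):
val = 19  # -> val = 19
q = 7  # -> q = 7
result = val == q  # -> result = False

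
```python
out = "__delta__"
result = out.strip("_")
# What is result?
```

Trace (tracking result):
out = '__delta__'  # -> out = '__delta__'
result = out.strip('_')  # -> result = 'delta'

Answer: 'delta'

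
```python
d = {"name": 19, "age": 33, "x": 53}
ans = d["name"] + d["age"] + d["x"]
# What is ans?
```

Answer: 105

Derivation:
Trace (tracking ans):
d = {'name': 19, 'age': 33, 'x': 53}  # -> d = {'name': 19, 'age': 33, 'x': 53}
ans = d['name'] + d['age'] + d['x']  # -> ans = 105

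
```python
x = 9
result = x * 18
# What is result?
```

Answer: 162

Derivation:
Trace (tracking result):
x = 9  # -> x = 9
result = x * 18  # -> result = 162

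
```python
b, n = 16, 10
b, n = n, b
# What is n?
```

Trace (tracking n):
b, n = (16, 10)  # -> b = 16, n = 10
b, n = (n, b)  # -> b = 10, n = 16

Answer: 16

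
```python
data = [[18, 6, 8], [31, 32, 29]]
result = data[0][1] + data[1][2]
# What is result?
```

Trace (tracking result):
data = [[18, 6, 8], [31, 32, 29]]  # -> data = [[18, 6, 8], [31, 32, 29]]
result = data[0][1] + data[1][2]  # -> result = 35

Answer: 35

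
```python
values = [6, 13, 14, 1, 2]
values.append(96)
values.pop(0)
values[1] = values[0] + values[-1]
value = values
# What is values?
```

Trace (tracking values):
values = [6, 13, 14, 1, 2]  # -> values = [6, 13, 14, 1, 2]
values.append(96)  # -> values = [6, 13, 14, 1, 2, 96]
values.pop(0)  # -> values = [13, 14, 1, 2, 96]
values[1] = values[0] + values[-1]  # -> values = [13, 109, 1, 2, 96]
value = values  # -> value = [13, 109, 1, 2, 96]

Answer: [13, 109, 1, 2, 96]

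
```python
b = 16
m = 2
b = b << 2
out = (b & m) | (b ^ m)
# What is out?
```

Trace (tracking out):
b = 16  # -> b = 16
m = 2  # -> m = 2
b = b << 2  # -> b = 64
out = b & m | b ^ m  # -> out = 66

Answer: 66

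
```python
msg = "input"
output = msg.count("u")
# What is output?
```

Trace (tracking output):
msg = 'input'  # -> msg = 'input'
output = msg.count('u')  # -> output = 1

Answer: 1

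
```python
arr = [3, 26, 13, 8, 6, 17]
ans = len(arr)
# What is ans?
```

Trace (tracking ans):
arr = [3, 26, 13, 8, 6, 17]  # -> arr = [3, 26, 13, 8, 6, 17]
ans = len(arr)  # -> ans = 6

Answer: 6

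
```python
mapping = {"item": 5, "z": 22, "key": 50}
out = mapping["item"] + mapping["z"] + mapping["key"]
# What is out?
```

Answer: 77

Derivation:
Trace (tracking out):
mapping = {'item': 5, 'z': 22, 'key': 50}  # -> mapping = {'item': 5, 'z': 22, 'key': 50}
out = mapping['item'] + mapping['z'] + mapping['key']  # -> out = 77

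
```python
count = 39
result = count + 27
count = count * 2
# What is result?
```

Answer: 66

Derivation:
Trace (tracking result):
count = 39  # -> count = 39
result = count + 27  # -> result = 66
count = count * 2  # -> count = 78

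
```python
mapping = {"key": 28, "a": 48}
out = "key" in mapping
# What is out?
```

Answer: True

Derivation:
Trace (tracking out):
mapping = {'key': 28, 'a': 48}  # -> mapping = {'key': 28, 'a': 48}
out = 'key' in mapping  # -> out = True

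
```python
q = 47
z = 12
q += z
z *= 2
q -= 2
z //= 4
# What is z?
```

Trace (tracking z):
q = 47  # -> q = 47
z = 12  # -> z = 12
q += z  # -> q = 59
z *= 2  # -> z = 24
q -= 2  # -> q = 57
z //= 4  # -> z = 6

Answer: 6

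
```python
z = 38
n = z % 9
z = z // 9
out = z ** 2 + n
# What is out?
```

Answer: 18

Derivation:
Trace (tracking out):
z = 38  # -> z = 38
n = z % 9  # -> n = 2
z = z // 9  # -> z = 4
out = z ** 2 + n  # -> out = 18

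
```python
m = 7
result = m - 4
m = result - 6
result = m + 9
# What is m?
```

Answer: -3

Derivation:
Trace (tracking m):
m = 7  # -> m = 7
result = m - 4  # -> result = 3
m = result - 6  # -> m = -3
result = m + 9  # -> result = 6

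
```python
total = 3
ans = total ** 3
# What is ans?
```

Answer: 27

Derivation:
Trace (tracking ans):
total = 3  # -> total = 3
ans = total ** 3  # -> ans = 27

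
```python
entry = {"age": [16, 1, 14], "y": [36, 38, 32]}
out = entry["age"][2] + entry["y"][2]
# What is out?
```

Answer: 46

Derivation:
Trace (tracking out):
entry = {'age': [16, 1, 14], 'y': [36, 38, 32]}  # -> entry = {'age': [16, 1, 14], 'y': [36, 38, 32]}
out = entry['age'][2] + entry['y'][2]  # -> out = 46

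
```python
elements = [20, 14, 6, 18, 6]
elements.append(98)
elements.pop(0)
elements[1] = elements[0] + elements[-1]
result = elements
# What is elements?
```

Trace (tracking elements):
elements = [20, 14, 6, 18, 6]  # -> elements = [20, 14, 6, 18, 6]
elements.append(98)  # -> elements = [20, 14, 6, 18, 6, 98]
elements.pop(0)  # -> elements = [14, 6, 18, 6, 98]
elements[1] = elements[0] + elements[-1]  # -> elements = [14, 112, 18, 6, 98]
result = elements  # -> result = [14, 112, 18, 6, 98]

Answer: [14, 112, 18, 6, 98]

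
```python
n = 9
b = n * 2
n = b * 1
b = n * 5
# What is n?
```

Answer: 18

Derivation:
Trace (tracking n):
n = 9  # -> n = 9
b = n * 2  # -> b = 18
n = b * 1  # -> n = 18
b = n * 5  # -> b = 90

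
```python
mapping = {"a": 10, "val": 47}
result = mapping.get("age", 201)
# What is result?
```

Answer: 201

Derivation:
Trace (tracking result):
mapping = {'a': 10, 'val': 47}  # -> mapping = {'a': 10, 'val': 47}
result = mapping.get('age', 201)  # -> result = 201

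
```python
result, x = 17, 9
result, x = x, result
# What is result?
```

Answer: 9

Derivation:
Trace (tracking result):
result, x = (17, 9)  # -> result = 17, x = 9
result, x = (x, result)  # -> result = 9, x = 17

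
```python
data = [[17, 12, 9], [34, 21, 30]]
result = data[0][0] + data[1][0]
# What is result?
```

Trace (tracking result):
data = [[17, 12, 9], [34, 21, 30]]  # -> data = [[17, 12, 9], [34, 21, 30]]
result = data[0][0] + data[1][0]  # -> result = 51

Answer: 51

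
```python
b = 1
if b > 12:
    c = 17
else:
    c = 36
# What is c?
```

Answer: 36

Derivation:
Trace (tracking c):
b = 1  # -> b = 1
if b > 12:  # condition is False
else:
    c = 36  # -> c = 36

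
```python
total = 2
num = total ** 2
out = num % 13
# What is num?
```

Trace (tracking num):
total = 2  # -> total = 2
num = total ** 2  # -> num = 4
out = num % 13  # -> out = 4

Answer: 4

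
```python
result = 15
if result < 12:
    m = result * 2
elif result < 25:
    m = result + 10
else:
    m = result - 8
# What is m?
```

Trace (tracking m):
result = 15  # -> result = 15
if result < 12:  # condition is False
elif result < 25:  # condition is True
    m = result + 10  # -> m = 25

Answer: 25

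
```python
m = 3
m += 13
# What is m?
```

Answer: 16

Derivation:
Trace (tracking m):
m = 3  # -> m = 3
m += 13  # -> m = 16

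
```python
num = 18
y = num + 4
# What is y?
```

Trace (tracking y):
num = 18  # -> num = 18
y = num + 4  # -> y = 22

Answer: 22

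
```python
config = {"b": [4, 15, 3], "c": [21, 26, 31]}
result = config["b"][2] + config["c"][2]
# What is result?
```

Answer: 34

Derivation:
Trace (tracking result):
config = {'b': [4, 15, 3], 'c': [21, 26, 31]}  # -> config = {'b': [4, 15, 3], 'c': [21, 26, 31]}
result = config['b'][2] + config['c'][2]  # -> result = 34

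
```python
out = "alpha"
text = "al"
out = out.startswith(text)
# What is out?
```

Trace (tracking out):
out = 'alpha'  # -> out = 'alpha'
text = 'al'  # -> text = 'al'
out = out.startswith(text)  # -> out = True

Answer: True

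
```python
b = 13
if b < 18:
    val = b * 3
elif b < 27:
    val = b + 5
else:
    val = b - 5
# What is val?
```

Answer: 39

Derivation:
Trace (tracking val):
b = 13  # -> b = 13
if b < 18:  # condition is True
    val = b * 3  # -> val = 39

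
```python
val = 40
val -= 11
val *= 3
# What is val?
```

Answer: 87

Derivation:
Trace (tracking val):
val = 40  # -> val = 40
val -= 11  # -> val = 29
val *= 3  # -> val = 87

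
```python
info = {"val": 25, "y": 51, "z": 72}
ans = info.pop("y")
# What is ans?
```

Answer: 51

Derivation:
Trace (tracking ans):
info = {'val': 25, 'y': 51, 'z': 72}  # -> info = {'val': 25, 'y': 51, 'z': 72}
ans = info.pop('y')  # -> ans = 51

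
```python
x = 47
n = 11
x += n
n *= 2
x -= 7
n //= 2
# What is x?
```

Trace (tracking x):
x = 47  # -> x = 47
n = 11  # -> n = 11
x += n  # -> x = 58
n *= 2  # -> n = 22
x -= 7  # -> x = 51
n //= 2  # -> n = 11

Answer: 51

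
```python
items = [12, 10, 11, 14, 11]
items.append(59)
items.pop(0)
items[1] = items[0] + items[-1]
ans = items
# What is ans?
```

Answer: [10, 69, 14, 11, 59]

Derivation:
Trace (tracking ans):
items = [12, 10, 11, 14, 11]  # -> items = [12, 10, 11, 14, 11]
items.append(59)  # -> items = [12, 10, 11, 14, 11, 59]
items.pop(0)  # -> items = [10, 11, 14, 11, 59]
items[1] = items[0] + items[-1]  # -> items = [10, 69, 14, 11, 59]
ans = items  # -> ans = [10, 69, 14, 11, 59]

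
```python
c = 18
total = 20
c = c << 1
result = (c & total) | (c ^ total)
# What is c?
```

Answer: 36

Derivation:
Trace (tracking c):
c = 18  # -> c = 18
total = 20  # -> total = 20
c = c << 1  # -> c = 36
result = c & total | c ^ total  # -> result = 52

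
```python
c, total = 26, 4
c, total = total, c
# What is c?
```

Trace (tracking c):
c, total = (26, 4)  # -> c = 26, total = 4
c, total = (total, c)  # -> c = 4, total = 26

Answer: 4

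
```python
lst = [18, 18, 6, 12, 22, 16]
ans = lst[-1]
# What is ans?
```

Trace (tracking ans):
lst = [18, 18, 6, 12, 22, 16]  # -> lst = [18, 18, 6, 12, 22, 16]
ans = lst[-1]  # -> ans = 16

Answer: 16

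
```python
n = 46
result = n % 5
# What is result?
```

Answer: 1

Derivation:
Trace (tracking result):
n = 46  # -> n = 46
result = n % 5  # -> result = 1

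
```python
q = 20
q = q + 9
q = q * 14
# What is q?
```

Answer: 406

Derivation:
Trace (tracking q):
q = 20  # -> q = 20
q = q + 9  # -> q = 29
q = q * 14  # -> q = 406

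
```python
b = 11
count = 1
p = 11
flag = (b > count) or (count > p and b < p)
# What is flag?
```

Answer: True

Derivation:
Trace (tracking flag):
b = 11  # -> b = 11
count = 1  # -> count = 1
p = 11  # -> p = 11
flag = b > count or (count > p and b < p)  # -> flag = True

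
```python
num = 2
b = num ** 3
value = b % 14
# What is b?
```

Answer: 8

Derivation:
Trace (tracking b):
num = 2  # -> num = 2
b = num ** 3  # -> b = 8
value = b % 14  # -> value = 8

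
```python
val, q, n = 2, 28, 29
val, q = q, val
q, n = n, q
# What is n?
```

Trace (tracking n):
val, q, n = (2, 28, 29)  # -> val = 2, q = 28, n = 29
val, q = (q, val)  # -> val = 28, q = 2
q, n = (n, q)  # -> q = 29, n = 2

Answer: 2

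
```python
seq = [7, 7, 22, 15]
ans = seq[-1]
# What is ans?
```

Trace (tracking ans):
seq = [7, 7, 22, 15]  # -> seq = [7, 7, 22, 15]
ans = seq[-1]  # -> ans = 15

Answer: 15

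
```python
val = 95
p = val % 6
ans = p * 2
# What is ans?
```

Answer: 10

Derivation:
Trace (tracking ans):
val = 95  # -> val = 95
p = val % 6  # -> p = 5
ans = p * 2  # -> ans = 10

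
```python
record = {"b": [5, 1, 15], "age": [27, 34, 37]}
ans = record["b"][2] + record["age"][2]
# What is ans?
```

Trace (tracking ans):
record = {'b': [5, 1, 15], 'age': [27, 34, 37]}  # -> record = {'b': [5, 1, 15], 'age': [27, 34, 37]}
ans = record['b'][2] + record['age'][2]  # -> ans = 52

Answer: 52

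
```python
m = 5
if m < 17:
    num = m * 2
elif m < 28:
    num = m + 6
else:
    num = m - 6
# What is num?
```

Trace (tracking num):
m = 5  # -> m = 5
if m < 17:  # condition is True
    num = m * 2  # -> num = 10

Answer: 10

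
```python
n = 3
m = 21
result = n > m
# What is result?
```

Trace (tracking result):
n = 3  # -> n = 3
m = 21  # -> m = 21
result = n > m  # -> result = False

Answer: False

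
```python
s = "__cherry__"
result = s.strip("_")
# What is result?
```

Answer: 'cherry'

Derivation:
Trace (tracking result):
s = '__cherry__'  # -> s = '__cherry__'
result = s.strip('_')  # -> result = 'cherry'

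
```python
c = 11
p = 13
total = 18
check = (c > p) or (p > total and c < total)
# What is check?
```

Answer: False

Derivation:
Trace (tracking check):
c = 11  # -> c = 11
p = 13  # -> p = 13
total = 18  # -> total = 18
check = c > p or (p > total and c < total)  # -> check = False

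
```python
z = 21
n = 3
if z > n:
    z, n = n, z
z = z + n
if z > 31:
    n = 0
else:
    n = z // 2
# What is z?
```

Trace (tracking z):
z = 21  # -> z = 21
n = 3  # -> n = 3
if z > n:  # condition is True
    z, n = (n, z)  # -> z = 3, n = 21
z = z + n  # -> z = 24
if z > 31:  # condition is False
else:
    n = z // 2  # -> n = 12

Answer: 24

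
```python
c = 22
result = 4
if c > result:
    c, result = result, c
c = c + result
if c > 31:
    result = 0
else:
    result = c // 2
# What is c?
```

Answer: 26

Derivation:
Trace (tracking c):
c = 22  # -> c = 22
result = 4  # -> result = 4
if c > result:  # condition is True
    c, result = (result, c)  # -> c = 4, result = 22
c = c + result  # -> c = 26
if c > 31:  # condition is False
else:
    result = c // 2  # -> result = 13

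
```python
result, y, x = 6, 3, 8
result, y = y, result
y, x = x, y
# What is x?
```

Trace (tracking x):
result, y, x = (6, 3, 8)  # -> result = 6, y = 3, x = 8
result, y = (y, result)  # -> result = 3, y = 6
y, x = (x, y)  # -> y = 8, x = 6

Answer: 6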